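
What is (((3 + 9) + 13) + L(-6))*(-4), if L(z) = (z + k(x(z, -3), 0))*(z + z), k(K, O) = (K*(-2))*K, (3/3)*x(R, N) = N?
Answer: -1252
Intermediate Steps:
x(R, N) = N
k(K, O) = -2*K**2 (k(K, O) = (-2*K)*K = -2*K**2)
L(z) = 2*z*(-18 + z) (L(z) = (z - 2*(-3)**2)*(z + z) = (z - 2*9)*(2*z) = (z - 18)*(2*z) = (-18 + z)*(2*z) = 2*z*(-18 + z))
(((3 + 9) + 13) + L(-6))*(-4) = (((3 + 9) + 13) + 2*(-6)*(-18 - 6))*(-4) = ((12 + 13) + 2*(-6)*(-24))*(-4) = (25 + 288)*(-4) = 313*(-4) = -1252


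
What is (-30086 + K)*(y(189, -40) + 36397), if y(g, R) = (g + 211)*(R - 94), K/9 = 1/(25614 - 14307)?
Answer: 1950719235593/3769 ≈ 5.1757e+8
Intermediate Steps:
K = 3/3769 (K = 9/(25614 - 14307) = 9/11307 = 9*(1/11307) = 3/3769 ≈ 0.00079597)
y(g, R) = (-94 + R)*(211 + g) (y(g, R) = (211 + g)*(-94 + R) = (-94 + R)*(211 + g))
(-30086 + K)*(y(189, -40) + 36397) = (-30086 + 3/3769)*((-19834 - 94*189 + 211*(-40) - 40*189) + 36397) = -113394131*((-19834 - 17766 - 8440 - 7560) + 36397)/3769 = -113394131*(-53600 + 36397)/3769 = -113394131/3769*(-17203) = 1950719235593/3769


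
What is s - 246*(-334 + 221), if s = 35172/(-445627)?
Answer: 12387504174/445627 ≈ 27798.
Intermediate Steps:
s = -35172/445627 (s = 35172*(-1/445627) = -35172/445627 ≈ -0.078927)
s - 246*(-334 + 221) = -35172/445627 - 246*(-334 + 221) = -35172/445627 - 246*(-113) = -35172/445627 - 1*(-27798) = -35172/445627 + 27798 = 12387504174/445627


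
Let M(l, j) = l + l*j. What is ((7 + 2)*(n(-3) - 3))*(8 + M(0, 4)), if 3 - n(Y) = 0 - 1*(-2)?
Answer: -144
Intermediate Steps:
M(l, j) = l + j*l
n(Y) = 1 (n(Y) = 3 - (0 - 1*(-2)) = 3 - (0 + 2) = 3 - 1*2 = 3 - 2 = 1)
((7 + 2)*(n(-3) - 3))*(8 + M(0, 4)) = ((7 + 2)*(1 - 3))*(8 + 0*(1 + 4)) = (9*(-2))*(8 + 0*5) = -18*(8 + 0) = -18*8 = -144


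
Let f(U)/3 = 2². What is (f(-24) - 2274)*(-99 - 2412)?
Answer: 5679882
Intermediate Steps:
f(U) = 12 (f(U) = 3*2² = 3*4 = 12)
(f(-24) - 2274)*(-99 - 2412) = (12 - 2274)*(-99 - 2412) = -2262*(-2511) = 5679882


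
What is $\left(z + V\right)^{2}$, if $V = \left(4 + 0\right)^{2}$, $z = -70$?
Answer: $2916$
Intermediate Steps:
$V = 16$ ($V = 4^{2} = 16$)
$\left(z + V\right)^{2} = \left(-70 + 16\right)^{2} = \left(-54\right)^{2} = 2916$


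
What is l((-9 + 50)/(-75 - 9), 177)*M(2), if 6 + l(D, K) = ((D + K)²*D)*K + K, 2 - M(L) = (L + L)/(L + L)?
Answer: -531759004123/197568 ≈ -2.6915e+6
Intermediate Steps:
M(L) = 1 (M(L) = 2 - (L + L)/(L + L) = 2 - 2*L/(2*L) = 2 - 2*L*1/(2*L) = 2 - 1*1 = 2 - 1 = 1)
l(D, K) = -6 + K + D*K*(D + K)² (l(D, K) = -6 + (((D + K)²*D)*K + K) = -6 + ((D*(D + K)²)*K + K) = -6 + (D*K*(D + K)² + K) = -6 + (K + D*K*(D + K)²) = -6 + K + D*K*(D + K)²)
l((-9 + 50)/(-75 - 9), 177)*M(2) = (-6 + 177 + ((-9 + 50)/(-75 - 9))*177*((-9 + 50)/(-75 - 9) + 177)²)*1 = (-6 + 177 + (41/(-84))*177*(41/(-84) + 177)²)*1 = (-6 + 177 + (41*(-1/84))*177*(41*(-1/84) + 177)²)*1 = (-6 + 177 - 41/84*177*(-41/84 + 177)²)*1 = (-6 + 177 - 41/84*177*(14827/84)²)*1 = (-6 + 177 - 41/84*177*219839929/7056)*1 = (-6 + 177 - 531792788251/197568)*1 = -531759004123/197568*1 = -531759004123/197568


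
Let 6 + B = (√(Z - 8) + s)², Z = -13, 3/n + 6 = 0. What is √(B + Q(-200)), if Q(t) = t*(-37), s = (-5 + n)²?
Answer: √(132609 + 968*I*√21)/4 ≈ 91.052 + 1.5225*I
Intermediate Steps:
n = -½ (n = 3/(-6 + 0) = 3/(-6) = 3*(-⅙) = -½ ≈ -0.50000)
s = 121/4 (s = (-5 - ½)² = (-11/2)² = 121/4 ≈ 30.250)
Q(t) = -37*t
B = -6 + (121/4 + I*√21)² (B = -6 + (√(-13 - 8) + 121/4)² = -6 + (√(-21) + 121/4)² = -6 + (I*√21 + 121/4)² = -6 + (121/4 + I*√21)² ≈ 888.06 + 277.25*I)
√(B + Q(-200)) = √((14209/16 + 121*I*√21/2) - 37*(-200)) = √((14209/16 + 121*I*√21/2) + 7400) = √(132609/16 + 121*I*√21/2)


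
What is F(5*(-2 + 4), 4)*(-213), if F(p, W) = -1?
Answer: 213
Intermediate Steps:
F(5*(-2 + 4), 4)*(-213) = -1*(-213) = 213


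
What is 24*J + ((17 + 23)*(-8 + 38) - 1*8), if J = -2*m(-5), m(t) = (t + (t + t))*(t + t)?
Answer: -6008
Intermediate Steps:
m(t) = 6*t² (m(t) = (t + 2*t)*(2*t) = (3*t)*(2*t) = 6*t²)
J = -300 (J = -12*(-5)² = -12*25 = -2*150 = -300)
24*J + ((17 + 23)*(-8 + 38) - 1*8) = 24*(-300) + ((17 + 23)*(-8 + 38) - 1*8) = -7200 + (40*30 - 8) = -7200 + (1200 - 8) = -7200 + 1192 = -6008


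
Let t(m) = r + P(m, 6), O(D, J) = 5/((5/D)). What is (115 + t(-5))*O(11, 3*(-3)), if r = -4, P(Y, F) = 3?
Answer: 1254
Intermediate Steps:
O(D, J) = D (O(D, J) = 5*(D/5) = D)
t(m) = -1 (t(m) = -4 + 3 = -1)
(115 + t(-5))*O(11, 3*(-3)) = (115 - 1)*11 = 114*11 = 1254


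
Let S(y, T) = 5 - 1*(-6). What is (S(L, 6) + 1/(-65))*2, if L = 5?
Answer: 1428/65 ≈ 21.969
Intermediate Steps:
S(y, T) = 11 (S(y, T) = 5 + 6 = 11)
(S(L, 6) + 1/(-65))*2 = (11 + 1/(-65))*2 = (11 - 1/65)*2 = (714/65)*2 = 1428/65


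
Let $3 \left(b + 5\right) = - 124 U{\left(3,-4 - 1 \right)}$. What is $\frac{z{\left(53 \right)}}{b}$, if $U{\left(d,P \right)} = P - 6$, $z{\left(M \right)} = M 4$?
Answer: $\frac{636}{1349} \approx 0.47146$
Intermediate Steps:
$z{\left(M \right)} = 4 M$
$U{\left(d,P \right)} = -6 + P$ ($U{\left(d,P \right)} = P - 6 = -6 + P$)
$b = \frac{1349}{3}$ ($b = -5 + \frac{\left(-124\right) \left(-6 - 5\right)}{3} = -5 + \frac{\left(-124\right) \left(-11\right)}{3} = -5 + \frac{1}{3} \cdot 1364 = -5 + \frac{1364}{3} = \frac{1349}{3} \approx 449.67$)
$\frac{z{\left(53 \right)}}{b} = \frac{4 \cdot 53}{\frac{1349}{3}} = 212 \cdot \frac{3}{1349} = \frac{636}{1349}$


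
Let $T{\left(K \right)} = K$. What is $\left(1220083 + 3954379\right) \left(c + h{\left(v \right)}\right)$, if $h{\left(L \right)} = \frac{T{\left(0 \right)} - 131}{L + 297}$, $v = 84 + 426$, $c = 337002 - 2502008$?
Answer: $- \frac{9040612888209526}{807} \approx -1.1203 \cdot 10^{13}$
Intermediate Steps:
$c = -2165006$
$v = 510$
$h{\left(L \right)} = - \frac{131}{297 + L}$ ($h{\left(L \right)} = \frac{0 - 131}{L + 297} = - \frac{131}{297 + L}$)
$\left(1220083 + 3954379\right) \left(c + h{\left(v \right)}\right) = \left(1220083 + 3954379\right) \left(-2165006 - \frac{131}{297 + 510}\right) = 5174462 \left(-2165006 - \frac{131}{807}\right) = 5174462 \left(- \frac{1747159973}{807}\right) = - \frac{9040612888209526}{807}$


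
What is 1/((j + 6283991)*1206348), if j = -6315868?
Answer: -1/38454755196 ≈ -2.6005e-11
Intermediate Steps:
1/((j + 6283991)*1206348) = 1/((-6315868 + 6283991)*1206348) = (1/1206348)/(-31877) = -1/31877*1/1206348 = -1/38454755196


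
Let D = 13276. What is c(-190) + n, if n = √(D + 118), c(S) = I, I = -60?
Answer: -60 + √13394 ≈ 55.732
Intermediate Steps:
c(S) = -60
n = √13394 (n = √(13276 + 118) = √13394 ≈ 115.73)
c(-190) + n = -60 + √13394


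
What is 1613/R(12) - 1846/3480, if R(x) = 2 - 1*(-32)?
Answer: 1387619/29580 ≈ 46.911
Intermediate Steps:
R(x) = 34 (R(x) = 2 + 32 = 34)
1613/R(12) - 1846/3480 = 1613/34 - 1846/3480 = 1613*(1/34) - 1846*1/3480 = 1613/34 - 923/1740 = 1387619/29580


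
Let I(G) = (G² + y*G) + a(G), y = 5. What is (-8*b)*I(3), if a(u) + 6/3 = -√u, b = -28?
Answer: 4928 - 224*√3 ≈ 4540.0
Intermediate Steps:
a(u) = -2 - √u
I(G) = -2 + G² - √G + 5*G (I(G) = (G² + 5*G) + (-2 - √G) = -2 + G² - √G + 5*G)
(-8*b)*I(3) = (-8*(-28))*(-2 + 3² - √3 + 5*3) = 224*(-2 + 9 - √3 + 15) = 224*(22 - √3) = 4928 - 224*√3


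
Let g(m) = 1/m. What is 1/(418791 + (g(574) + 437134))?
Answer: 574/491300951 ≈ 1.1683e-6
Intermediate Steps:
1/(418791 + (g(574) + 437134)) = 1/(418791 + (1/574 + 437134)) = 1/(418791 + 250914917/574) = 1/(491300951/574) = 574/491300951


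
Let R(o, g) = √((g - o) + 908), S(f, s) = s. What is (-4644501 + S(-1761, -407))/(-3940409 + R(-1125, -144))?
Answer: 4575709321843/3881705771348 + 1161227*√1889/3881705771348 ≈ 1.1788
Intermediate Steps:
R(o, g) = √(908 + g - o)
(-4644501 + S(-1761, -407))/(-3940409 + R(-1125, -144)) = (-4644501 - 407)/(-3940409 + √(908 - 144 - 1*(-1125))) = -4644908/(-3940409 + √(908 - 144 + 1125)) = -4644908/(-3940409 + √1889)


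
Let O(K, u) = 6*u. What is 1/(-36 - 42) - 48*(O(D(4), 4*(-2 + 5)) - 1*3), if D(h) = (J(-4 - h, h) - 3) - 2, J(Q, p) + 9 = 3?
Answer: -258337/78 ≈ -3312.0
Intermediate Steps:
J(Q, p) = -6 (J(Q, p) = -9 + 3 = -6)
D(h) = -11 (D(h) = (-6 - 3) - 2 = -9 - 2 = -11)
1/(-36 - 42) - 48*(O(D(4), 4*(-2 + 5)) - 1*3) = 1/(-36 - 42) - 48*(6*(4*(-2 + 5)) - 1*3) = 1/(-78) - 48*(6*(4*3) - 3) = -1/78 - 48*(6*12 - 3) = -1/78 - 48*(72 - 3) = -1/78 - 48*69 = -1/78 - 3312 = -258337/78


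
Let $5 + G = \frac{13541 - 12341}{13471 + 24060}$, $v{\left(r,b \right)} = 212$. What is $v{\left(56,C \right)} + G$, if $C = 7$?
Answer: $\frac{7770117}{37531} \approx 207.03$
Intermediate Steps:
$G = - \frac{186455}{37531}$ ($G = -5 + \frac{13541 - 12341}{13471 + 24060} = -5 + \frac{1200}{37531} = - \frac{186455}{37531} \approx -4.968$)
$v{\left(56,C \right)} + G = 212 - \frac{186455}{37531} = \frac{7770117}{37531}$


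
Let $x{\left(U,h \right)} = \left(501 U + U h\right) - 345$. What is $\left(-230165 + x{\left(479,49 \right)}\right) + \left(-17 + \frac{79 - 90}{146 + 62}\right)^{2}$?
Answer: $\frac{1437697369}{43264} \approx 33231.0$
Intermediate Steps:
$x{\left(U,h \right)} = -345 + 501 U + U h$
$\left(-230165 + x{\left(479,49 \right)}\right) + \left(-17 + \frac{79 - 90}{146 + 62}\right)^{2} = \left(-230165 + \left(-345 + 501 \cdot 479 + 479 \cdot 49\right)\right) + \left(-17 + \frac{79 - 90}{146 + 62}\right)^{2} = \left(-230165 + \left(-345 + 239979 + 23471\right)\right) + \left(-17 - \frac{11}{208}\right)^{2} = \left(-230165 + 263105\right) + \left(-17 - \frac{11}{208}\right)^{2} = 32940 + \left(-17 - \frac{11}{208}\right)^{2} = 32940 + \left(- \frac{3547}{208}\right)^{2} = 32940 + \frac{12581209}{43264} = \frac{1437697369}{43264}$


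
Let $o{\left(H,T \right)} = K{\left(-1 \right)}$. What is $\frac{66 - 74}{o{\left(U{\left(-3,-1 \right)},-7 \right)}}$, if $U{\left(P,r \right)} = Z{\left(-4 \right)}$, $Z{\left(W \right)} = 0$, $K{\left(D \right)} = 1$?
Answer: $-8$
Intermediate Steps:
$U{\left(P,r \right)} = 0$
$o{\left(H,T \right)} = 1$
$\frac{66 - 74}{o{\left(U{\left(-3,-1 \right)},-7 \right)}} = \frac{66 - 74}{1} = \left(-8\right) 1 = -8$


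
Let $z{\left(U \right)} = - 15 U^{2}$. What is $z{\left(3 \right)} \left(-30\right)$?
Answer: $4050$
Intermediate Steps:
$z{\left(3 \right)} \left(-30\right) = - 15 \cdot 3^{2} \left(-30\right) = \left(-15\right) 9 \left(-30\right) = \left(-135\right) \left(-30\right) = 4050$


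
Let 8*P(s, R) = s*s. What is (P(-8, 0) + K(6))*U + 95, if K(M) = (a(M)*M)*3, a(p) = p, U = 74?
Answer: 8679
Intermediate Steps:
P(s, R) = s²/8 (P(s, R) = (s*s)/8 = s²/8)
K(M) = 3*M² (K(M) = (M*M)*3 = M²*3 = 3*M²)
(P(-8, 0) + K(6))*U + 95 = ((⅛)*(-8)² + 3*6²)*74 + 95 = ((⅛)*64 + 3*36)*74 + 95 = (8 + 108)*74 + 95 = 116*74 + 95 = 8584 + 95 = 8679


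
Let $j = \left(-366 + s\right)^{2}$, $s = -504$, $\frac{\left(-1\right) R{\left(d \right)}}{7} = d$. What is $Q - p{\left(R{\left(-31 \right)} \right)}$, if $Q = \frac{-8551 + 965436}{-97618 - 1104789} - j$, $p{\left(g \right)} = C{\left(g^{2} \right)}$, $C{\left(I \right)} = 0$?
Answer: $- \frac{910102815185}{1202407} \approx -7.569 \cdot 10^{5}$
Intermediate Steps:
$R{\left(d \right)} = - 7 d$
$j = 756900$ ($j = \left(-366 - 504\right)^{2} = \left(-870\right)^{2} = 756900$)
$p{\left(g \right)} = 0$
$Q = - \frac{910102815185}{1202407}$ ($Q = \frac{-8551 + 965436}{-97618 - 1104789} - 756900 = \frac{956885}{-1202407} - 756900 = 956885 \left(- \frac{1}{1202407}\right) - 756900 = - \frac{956885}{1202407} - 756900 = - \frac{910102815185}{1202407} \approx -7.569 \cdot 10^{5}$)
$Q - p{\left(R{\left(-31 \right)} \right)} = - \frac{910102815185}{1202407} - 0 = - \frac{910102815185}{1202407} + 0 = - \frac{910102815185}{1202407}$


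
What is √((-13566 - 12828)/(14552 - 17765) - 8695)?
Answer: I*√1107122093/357 ≈ 93.203*I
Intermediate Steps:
√((-13566 - 12828)/(14552 - 17765) - 8695) = √(-26394/(-3213) - 8695) = √(-26394*(-1/3213) - 8695) = √(8798/1071 - 8695) = √(-9303547/1071) = I*√1107122093/357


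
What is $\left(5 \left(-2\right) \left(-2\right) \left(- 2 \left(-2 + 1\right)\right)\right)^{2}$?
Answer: $1600$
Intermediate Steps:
$\left(5 \left(-2\right) \left(-2\right) \left(- 2 \left(-2 + 1\right)\right)\right)^{2} = \left(\left(-10\right) \left(-2\right) \left(\left(-2\right) \left(-1\right)\right)\right)^{2} = \left(20 \cdot 2\right)^{2} = 40^{2} = 1600$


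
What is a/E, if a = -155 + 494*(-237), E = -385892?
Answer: 117233/385892 ≈ 0.30380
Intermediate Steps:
a = -117233 (a = -155 - 117078 = -117233)
a/E = -117233/(-385892) = -117233*(-1/385892) = 117233/385892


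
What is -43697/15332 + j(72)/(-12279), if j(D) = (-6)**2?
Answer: -179035805/62753876 ≈ -2.8530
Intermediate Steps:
j(D) = 36
-43697/15332 + j(72)/(-12279) = -43697/15332 + 36/(-12279) = -43697*1/15332 + 36*(-1/12279) = -43697/15332 - 12/4093 = -179035805/62753876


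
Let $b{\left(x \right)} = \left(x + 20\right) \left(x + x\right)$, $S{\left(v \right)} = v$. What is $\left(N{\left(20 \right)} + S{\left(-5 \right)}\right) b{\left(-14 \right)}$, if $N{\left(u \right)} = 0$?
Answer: $840$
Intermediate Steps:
$b{\left(x \right)} = 2 x \left(20 + x\right)$ ($b{\left(x \right)} = \left(20 + x\right) 2 x = 2 x \left(20 + x\right)$)
$\left(N{\left(20 \right)} + S{\left(-5 \right)}\right) b{\left(-14 \right)} = \left(0 - 5\right) 2 \left(-14\right) \left(20 - 14\right) = - 5 \cdot 2 \left(-14\right) 6 = \left(-5\right) \left(-168\right) = 840$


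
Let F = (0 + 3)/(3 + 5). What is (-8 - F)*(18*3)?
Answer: -1809/4 ≈ -452.25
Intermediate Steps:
F = 3/8 ≈ 0.37500
(-8 - F)*(18*3) = (-8 - 1*3/8)*(18*3) = (-8 - 3/8)*54 = -67/8*54 = -1809/4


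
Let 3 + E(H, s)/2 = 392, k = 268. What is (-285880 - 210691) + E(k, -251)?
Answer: -495793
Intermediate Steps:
E(H, s) = 778 (E(H, s) = -6 + 2*392 = -6 + 784 = 778)
(-285880 - 210691) + E(k, -251) = (-285880 - 210691) + 778 = -496571 + 778 = -495793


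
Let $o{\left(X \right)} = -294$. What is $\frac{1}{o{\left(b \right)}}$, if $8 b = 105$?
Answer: $- \frac{1}{294} \approx -0.0034014$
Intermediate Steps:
$b = \frac{105}{8}$ ($b = \frac{1}{8} \cdot 105 = \frac{105}{8} \approx 13.125$)
$\frac{1}{o{\left(b \right)}} = \frac{1}{-294} = - \frac{1}{294}$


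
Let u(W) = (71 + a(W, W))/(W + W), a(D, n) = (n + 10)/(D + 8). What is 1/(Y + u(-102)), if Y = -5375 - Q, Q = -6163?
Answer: 564/444233 ≈ 0.0012696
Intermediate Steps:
a(D, n) = (10 + n)/(8 + D)
Y = 788 (Y = -5375 - 1*(-6163) = -5375 + 6163 = 788)
u(W) = (71 + (10 + W)/(8 + W))/(2*W) (u(W) = (71 + (10 + W)/(8 + W))/(W + W) = (71 + (10 + W)/(8 + W))/((2*W)) = (71 + (10 + W)/(8 + W))*(1/(2*W)) = (71 + (10 + W)/(8 + W))/(2*W))
1/(Y + u(-102)) = 1/(788 + (289 + 36*(-102))/((-102)*(8 - 102))) = 1/(788 - 1/102*(289 - 3672)/(-94)) = 1/(788 - 1/102*(-1/94)*(-3383)) = 1/(788 - 199/564) = 1/(444233/564) = 564/444233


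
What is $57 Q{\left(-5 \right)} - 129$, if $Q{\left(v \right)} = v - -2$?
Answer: $-300$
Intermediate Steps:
$Q{\left(v \right)} = 2 + v$ ($Q{\left(v \right)} = v + \left(-3 + 5\right) = v + 2 = 2 + v$)
$57 Q{\left(-5 \right)} - 129 = 57 \left(2 - 5\right) - 129 = 57 \left(-3\right) - 129 = -171 - 129 = -300$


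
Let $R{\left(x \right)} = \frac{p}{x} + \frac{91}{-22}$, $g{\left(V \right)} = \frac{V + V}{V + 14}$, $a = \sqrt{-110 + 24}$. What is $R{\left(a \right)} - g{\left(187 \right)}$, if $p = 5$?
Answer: $- \frac{26519}{4422} - \frac{5 i \sqrt{86}}{86} \approx -5.9971 - 0.53916 i$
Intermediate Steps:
$a = i \sqrt{86}$ ($a = \sqrt{-86} = i \sqrt{86} \approx 9.2736 i$)
$g{\left(V \right)} = \frac{2 V}{14 + V}$
$R{\left(x \right)} = - \frac{91}{22} + \frac{5}{x}$ ($R{\left(x \right)} = \frac{5}{x} + \frac{91}{-22} = \frac{5}{x} + 91 \left(- \frac{1}{22}\right) = \frac{5}{x} - \frac{91}{22} = - \frac{91}{22} + \frac{5}{x}$)
$R{\left(a \right)} - g{\left(187 \right)} = \left(- \frac{91}{22} + \frac{5}{i \sqrt{86}}\right) - 2 \cdot 187 \frac{1}{14 + 187} = \left(- \frac{91}{22} + 5 \left(- \frac{i \sqrt{86}}{86}\right)\right) - 2 \cdot 187 \cdot \frac{1}{201} = \left(- \frac{91}{22} - \frac{5 i \sqrt{86}}{86}\right) - 2 \cdot 187 \cdot \frac{1}{201} = \left(- \frac{91}{22} - \frac{5 i \sqrt{86}}{86}\right) - \frac{374}{201} = - \frac{26519}{4422} - \frac{5 i \sqrt{86}}{86}$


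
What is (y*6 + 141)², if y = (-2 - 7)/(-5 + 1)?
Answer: 95481/4 ≈ 23870.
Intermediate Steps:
y = 9/4 (y = -9/(-4) = -9*(-¼) = 9/4 ≈ 2.2500)
(y*6 + 141)² = ((9/4)*6 + 141)² = (27/2 + 141)² = (309/2)² = 95481/4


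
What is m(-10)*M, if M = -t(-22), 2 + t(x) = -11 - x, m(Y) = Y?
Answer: 90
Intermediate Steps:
t(x) = -13 - x (t(x) = -2 + (-11 - x) = -13 - x)
M = -9 (M = -(-13 - 1*(-22)) = -(-13 + 22) = -1*9 = -9)
m(-10)*M = -10*(-9) = 90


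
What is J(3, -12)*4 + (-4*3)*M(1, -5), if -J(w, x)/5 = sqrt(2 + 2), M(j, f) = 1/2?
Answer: -46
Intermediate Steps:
M(j, f) = 1/2
J(w, x) = -10 (J(w, x) = -5*sqrt(2 + 2) = -5*sqrt(4) = -5*2 = -10)
J(3, -12)*4 + (-4*3)*M(1, -5) = -10*4 - 4*3*(1/2) = -40 - 12*1/2 = -40 - 6 = -46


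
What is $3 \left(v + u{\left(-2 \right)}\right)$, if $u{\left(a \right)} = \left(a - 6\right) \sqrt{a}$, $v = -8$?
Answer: $-24 - 24 i \sqrt{2} \approx -24.0 - 33.941 i$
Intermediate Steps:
$u{\left(a \right)} = \sqrt{a} \left(-6 + a\right)$ ($u{\left(a \right)} = \left(a - 6\right) \sqrt{a} = \left(-6 + a\right) \sqrt{a} = \sqrt{a} \left(-6 + a\right)$)
$3 \left(v + u{\left(-2 \right)}\right) = 3 \left(-8 + \sqrt{-2} \left(-6 - 2\right)\right) = 3 \left(-8 + i \sqrt{2} \left(-8\right)\right) = 3 \left(-8 - 8 i \sqrt{2}\right) = -24 - 24 i \sqrt{2}$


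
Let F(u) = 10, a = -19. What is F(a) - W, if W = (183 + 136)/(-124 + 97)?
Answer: 589/27 ≈ 21.815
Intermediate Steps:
W = -319/27 (W = 319/(-27) = 319*(-1/27) = -319/27 ≈ -11.815)
F(a) - W = 10 - 1*(-319/27) = 10 + 319/27 = 589/27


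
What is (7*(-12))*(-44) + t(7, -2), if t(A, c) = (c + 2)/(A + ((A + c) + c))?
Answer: 3696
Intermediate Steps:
t(A, c) = (2 + c)/(2*A + 2*c) (t(A, c) = (2 + c)/(A + (A + 2*c)) = (2 + c)/(2*A + 2*c))
(7*(-12))*(-44) + t(7, -2) = (7*(-12))*(-44) + (1 + (½)*(-2))/(7 - 2) = -84*(-44) + (1 - 1)/5 = 3696 + (⅕)*0 = 3696 + 0 = 3696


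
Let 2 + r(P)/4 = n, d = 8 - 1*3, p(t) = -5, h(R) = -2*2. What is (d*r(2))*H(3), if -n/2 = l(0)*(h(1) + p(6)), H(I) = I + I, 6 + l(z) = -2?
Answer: -17520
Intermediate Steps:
h(R) = -4
l(z) = -8 (l(z) = -6 - 2 = -8)
d = 5 (d = 8 - 3 = 5)
H(I) = 2*I
n = -144 (n = -(-16)*(-4 - 5) = -(-16)*(-9) = -2*72 = -144)
r(P) = -584 (r(P) = -8 + 4*(-144) = -8 - 576 = -584)
(d*r(2))*H(3) = (5*(-584))*(2*3) = -2920*6 = -17520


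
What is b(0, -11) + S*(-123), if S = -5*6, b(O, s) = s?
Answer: 3679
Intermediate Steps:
S = -30
b(0, -11) + S*(-123) = -11 - 30*(-123) = -11 + 3690 = 3679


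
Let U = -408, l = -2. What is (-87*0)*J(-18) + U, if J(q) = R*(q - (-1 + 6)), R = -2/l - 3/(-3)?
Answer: -408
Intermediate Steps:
R = 2 (R = -2/(-2) - 3/(-3) = -2*(-1/2) - 3*(-1/3) = 1 + 1 = 2)
J(q) = -10 + 2*q (J(q) = 2*(q - (-1 + 6)) = 2*(q - 1*5) = 2*(q - 5) = 2*(-5 + q) = -10 + 2*q)
(-87*0)*J(-18) + U = (-87*0)*(-10 + 2*(-18)) - 408 = 0*(-10 - 36) - 408 = 0*(-46) - 408 = 0 - 408 = -408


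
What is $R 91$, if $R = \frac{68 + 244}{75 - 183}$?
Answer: $- \frac{2366}{9} \approx -262.89$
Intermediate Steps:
$R = - \frac{26}{9}$ ($R = \frac{312}{-108} = 312 \left(- \frac{1}{108}\right) = - \frac{26}{9} \approx -2.8889$)
$R 91 = \left(- \frac{26}{9}\right) 91 = - \frac{2366}{9}$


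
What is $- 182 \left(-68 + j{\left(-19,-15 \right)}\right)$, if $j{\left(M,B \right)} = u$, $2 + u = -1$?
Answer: $12922$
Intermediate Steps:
$u = -3$ ($u = -2 - 1 = -3$)
$j{\left(M,B \right)} = -3$
$- 182 \left(-68 + j{\left(-19,-15 \right)}\right) = - 182 \left(-68 - 3\right) = \left(-182\right) \left(-71\right) = 12922$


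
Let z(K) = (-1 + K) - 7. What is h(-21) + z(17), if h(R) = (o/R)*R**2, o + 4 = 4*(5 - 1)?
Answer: -243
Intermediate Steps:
z(K) = -8 + K
o = 12 (o = -4 + 4*(5 - 1) = -4 + 4*4 = -4 + 16 = 12)
h(R) = 12*R (h(R) = (12/R)*R**2 = 12*R)
h(-21) + z(17) = 12*(-21) + (-8 + 17) = -252 + 9 = -243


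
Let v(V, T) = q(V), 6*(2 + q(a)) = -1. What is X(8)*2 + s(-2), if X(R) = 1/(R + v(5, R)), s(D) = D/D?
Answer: 47/35 ≈ 1.3429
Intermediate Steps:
s(D) = 1
q(a) = -13/6 (q(a) = -2 + (⅙)*(-1) = -2 - ⅙ = -13/6)
v(V, T) = -13/6
X(R) = 1/(-13/6 + R) (X(R) = 1/(R - 13/6) = 1/(-13/6 + R))
X(8)*2 + s(-2) = (6/(-13 + 6*8))*2 + 1 = (6/(-13 + 48))*2 + 1 = (6/35)*2 + 1 = 12/35 + 1 = 47/35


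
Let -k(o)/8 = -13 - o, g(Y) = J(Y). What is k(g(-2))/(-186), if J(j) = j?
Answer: -44/93 ≈ -0.47312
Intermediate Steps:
g(Y) = Y
k(o) = 104 + 8*o (k(o) = -8*(-13 - o) = 104 + 8*o)
k(g(-2))/(-186) = (104 + 8*(-2))/(-186) = (104 - 16)*(-1/186) = 88*(-1/186) = -44/93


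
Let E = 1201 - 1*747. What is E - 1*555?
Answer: -101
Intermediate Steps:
E = 454 (E = 1201 - 747 = 454)
E - 1*555 = 454 - 1*555 = 454 - 555 = -101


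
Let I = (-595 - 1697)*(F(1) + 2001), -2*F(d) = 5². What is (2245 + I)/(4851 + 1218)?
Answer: -650771/867 ≈ -750.60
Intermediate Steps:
F(d) = -25/2 (F(d) = -½*5² = -½*25 = -25/2)
I = -4557642 (I = (-595 - 1697)*(-25/2 + 2001) = -2292*3977/2 = -4557642)
(2245 + I)/(4851 + 1218) = (2245 - 4557642)/(4851 + 1218) = -4555397/6069 = -4555397*1/6069 = -650771/867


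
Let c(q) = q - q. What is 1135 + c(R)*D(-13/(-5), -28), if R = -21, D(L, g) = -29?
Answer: 1135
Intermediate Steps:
c(q) = 0
1135 + c(R)*D(-13/(-5), -28) = 1135 + 0*(-29) = 1135 + 0 = 1135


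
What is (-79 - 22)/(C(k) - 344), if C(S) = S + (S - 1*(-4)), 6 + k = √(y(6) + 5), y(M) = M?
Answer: 808/2815 + 101*√11/61930 ≈ 0.29244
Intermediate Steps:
k = -6 + √11 (k = -6 + √(6 + 5) = -6 + √11 ≈ -2.6834)
C(S) = 4 + 2*S (C(S) = S + (S + 4) = S + (4 + S) = 4 + 2*S)
(-79 - 22)/(C(k) - 344) = (-79 - 22)/((4 + 2*(-6 + √11)) - 344) = -101/((4 + (-12 + 2*√11)) - 344) = -101/((-8 + 2*√11) - 344) = -101/(-352 + 2*√11)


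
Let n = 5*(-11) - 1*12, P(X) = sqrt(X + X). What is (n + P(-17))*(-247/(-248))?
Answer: -16549/248 + 247*I*sqrt(34)/248 ≈ -66.73 + 5.8074*I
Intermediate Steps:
P(X) = sqrt(2)*sqrt(X) (P(X) = sqrt(2*X) = sqrt(2)*sqrt(X))
n = -67 (n = -55 - 12 = -67)
(n + P(-17))*(-247/(-248)) = (-67 + sqrt(2)*sqrt(-17))*(-247/(-248)) = (-67 + sqrt(2)*(I*sqrt(17)))*(-247*(-1/248)) = (-67 + I*sqrt(34))*(247/248) = -16549/248 + 247*I*sqrt(34)/248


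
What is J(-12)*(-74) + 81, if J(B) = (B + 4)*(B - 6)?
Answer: -10575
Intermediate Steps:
J(B) = (-6 + B)*(4 + B) (J(B) = (4 + B)*(-6 + B) = (-6 + B)*(4 + B))
J(-12)*(-74) + 81 = (-24 + (-12)**2 - 2*(-12))*(-74) + 81 = (-24 + 144 + 24)*(-74) + 81 = 144*(-74) + 81 = -10656 + 81 = -10575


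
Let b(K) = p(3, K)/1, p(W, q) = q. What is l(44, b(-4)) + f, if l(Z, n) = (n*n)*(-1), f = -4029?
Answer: -4045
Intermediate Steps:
b(K) = K (b(K) = K/1 = K*1 = K)
l(Z, n) = -n² (l(Z, n) = n²*(-1) = -n²)
l(44, b(-4)) + f = -1*(-4)² - 4029 = -1*16 - 4029 = -16 - 4029 = -4045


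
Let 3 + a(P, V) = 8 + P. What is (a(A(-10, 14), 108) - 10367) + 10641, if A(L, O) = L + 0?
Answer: 269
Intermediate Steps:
A(L, O) = L
a(P, V) = 5 + P (a(P, V) = -3 + (8 + P) = 5 + P)
(a(A(-10, 14), 108) - 10367) + 10641 = ((5 - 10) - 10367) + 10641 = (-5 - 10367) + 10641 = -10372 + 10641 = 269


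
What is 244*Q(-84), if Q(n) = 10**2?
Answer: 24400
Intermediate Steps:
Q(n) = 100
244*Q(-84) = 244*100 = 24400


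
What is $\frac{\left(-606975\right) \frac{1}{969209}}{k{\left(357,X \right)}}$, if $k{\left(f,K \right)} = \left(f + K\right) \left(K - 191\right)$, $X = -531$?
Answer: $- \frac{202325}{40586596084} \approx -4.985 \cdot 10^{-6}$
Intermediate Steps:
$k{\left(f,K \right)} = \left(-191 + K\right) \left(K + f\right)$ ($k{\left(f,K \right)} = \left(K + f\right) \left(-191 + K\right) = \left(-191 + K\right) \left(K + f\right)$)
$\frac{\left(-606975\right) \frac{1}{969209}}{k{\left(357,X \right)}} = \frac{\left(-606975\right) \frac{1}{969209}}{\left(-531\right)^{2} - -101421 - 68187 - 189567} = \frac{\left(-606975\right) \frac{1}{969209}}{281961 + 101421 - 68187 - 189567} = - \frac{606975}{969209 \cdot 125628} = \left(- \frac{606975}{969209}\right) \frac{1}{125628} = - \frac{202325}{40586596084}$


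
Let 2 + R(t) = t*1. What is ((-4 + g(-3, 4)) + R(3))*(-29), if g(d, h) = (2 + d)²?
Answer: 58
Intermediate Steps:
R(t) = -2 + t (R(t) = -2 + t*1 = -2 + t)
((-4 + g(-3, 4)) + R(3))*(-29) = ((-4 + (2 - 3)²) + (-2 + 3))*(-29) = ((-4 + (-1)²) + 1)*(-29) = ((-4 + 1) + 1)*(-29) = (-3 + 1)*(-29) = -2*(-29) = 58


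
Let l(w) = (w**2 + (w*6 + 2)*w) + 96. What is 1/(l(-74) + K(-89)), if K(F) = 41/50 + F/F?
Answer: 50/1914091 ≈ 2.6122e-5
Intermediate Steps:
K(F) = 91/50 (K(F) = 41*(1/50) + 1 = 41/50 + 1 = 91/50)
l(w) = 96 + w**2 + w*(2 + 6*w) (l(w) = (w**2 + (6*w + 2)*w) + 96 = (w**2 + (2 + 6*w)*w) + 96 = (w**2 + w*(2 + 6*w)) + 96 = 96 + w**2 + w*(2 + 6*w))
1/(l(-74) + K(-89)) = 1/((96 + 2*(-74) + 7*(-74)**2) + 91/50) = 1/((96 - 148 + 7*5476) + 91/50) = 1/((96 - 148 + 38332) + 91/50) = 1/(38280 + 91/50) = 1/(1914091/50) = 50/1914091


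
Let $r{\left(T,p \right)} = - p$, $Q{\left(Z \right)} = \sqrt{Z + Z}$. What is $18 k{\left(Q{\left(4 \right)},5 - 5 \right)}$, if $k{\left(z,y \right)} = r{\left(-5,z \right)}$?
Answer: $- 36 \sqrt{2} \approx -50.912$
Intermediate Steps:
$Q{\left(Z \right)} = \sqrt{2} \sqrt{Z}$ ($Q{\left(Z \right)} = \sqrt{2 Z} = \sqrt{2} \sqrt{Z}$)
$k{\left(z,y \right)} = - z$
$18 k{\left(Q{\left(4 \right)},5 - 5 \right)} = 18 \left(- \sqrt{2} \sqrt{4}\right) = 18 \left(- \sqrt{2} \cdot 2\right) = 18 \left(- 2 \sqrt{2}\right) = - 36 \sqrt{2}$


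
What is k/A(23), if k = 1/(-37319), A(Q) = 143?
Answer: -1/5336617 ≈ -1.8738e-7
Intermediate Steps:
k = -1/37319 ≈ -2.6796e-5
k/A(23) = -1/37319/143 = -1/37319*1/143 = -1/5336617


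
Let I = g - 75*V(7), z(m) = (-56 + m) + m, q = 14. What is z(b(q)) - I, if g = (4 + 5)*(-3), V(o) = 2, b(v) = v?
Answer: 149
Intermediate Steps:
z(m) = -56 + 2*m
g = -27 (g = 9*(-3) = -27)
I = -177 (I = -27 - 75*2 = -27 - 150 = -177)
z(b(q)) - I = (-56 + 2*14) - 1*(-177) = (-56 + 28) + 177 = -28 + 177 = 149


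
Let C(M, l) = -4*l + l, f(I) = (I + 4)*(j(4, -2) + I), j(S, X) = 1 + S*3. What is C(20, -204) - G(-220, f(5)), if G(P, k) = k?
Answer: 450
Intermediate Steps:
j(S, X) = 1 + 3*S
f(I) = (4 + I)*(13 + I) (f(I) = (I + 4)*((1 + 3*4) + I) = (4 + I)*((1 + 12) + I) = (4 + I)*(13 + I))
C(M, l) = -3*l
C(20, -204) - G(-220, f(5)) = -3*(-204) - (52 + 5² + 17*5) = 612 - (52 + 25 + 85) = 612 - 1*162 = 612 - 162 = 450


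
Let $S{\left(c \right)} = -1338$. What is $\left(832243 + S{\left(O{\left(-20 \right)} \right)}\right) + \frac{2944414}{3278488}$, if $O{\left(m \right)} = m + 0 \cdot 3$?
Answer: $\frac{1362057508027}{1639244} \approx 8.3091 \cdot 10^{5}$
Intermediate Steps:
$O{\left(m \right)} = m$ ($O{\left(m \right)} = m + 0 = m$)
$\left(832243 + S{\left(O{\left(-20 \right)} \right)}\right) + \frac{2944414}{3278488} = \left(832243 - 1338\right) + \frac{2944414}{3278488} = 830905 + 2944414 \cdot \frac{1}{3278488} = 830905 + \frac{1472207}{1639244} = \frac{1362057508027}{1639244}$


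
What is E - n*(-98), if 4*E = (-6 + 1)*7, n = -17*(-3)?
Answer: 19957/4 ≈ 4989.3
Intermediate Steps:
n = 51
E = -35/4 (E = ((-6 + 1)*7)/4 = (-5*7)/4 = (1/4)*(-35) = -35/4 ≈ -8.7500)
E - n*(-98) = -35/4 - 1*51*(-98) = -35/4 - 51*(-98) = -35/4 + 4998 = 19957/4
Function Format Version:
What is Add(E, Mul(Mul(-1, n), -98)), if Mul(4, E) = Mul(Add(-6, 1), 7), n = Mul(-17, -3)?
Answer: Rational(19957, 4) ≈ 4989.3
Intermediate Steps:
n = 51
E = Rational(-35, 4) (E = Mul(Rational(1, 4), Mul(Add(-6, 1), 7)) = Mul(Rational(1, 4), Mul(-5, 7)) = Mul(Rational(1, 4), -35) = Rational(-35, 4) ≈ -8.7500)
Add(E, Mul(Mul(-1, n), -98)) = Add(Rational(-35, 4), Mul(Mul(-1, 51), -98)) = Add(Rational(-35, 4), Mul(-51, -98)) = Add(Rational(-35, 4), 4998) = Rational(19957, 4)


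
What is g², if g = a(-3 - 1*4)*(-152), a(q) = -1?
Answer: 23104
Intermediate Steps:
g = 152 (g = -1*(-152) = 152)
g² = 152² = 23104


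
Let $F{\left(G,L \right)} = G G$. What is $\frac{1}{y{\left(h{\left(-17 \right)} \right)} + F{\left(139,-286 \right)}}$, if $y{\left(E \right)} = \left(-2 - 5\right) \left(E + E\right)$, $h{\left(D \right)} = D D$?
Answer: $\frac{1}{15275} \approx 6.5466 \cdot 10^{-5}$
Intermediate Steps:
$F{\left(G,L \right)} = G^{2}$
$h{\left(D \right)} = D^{2}$
$y{\left(E \right)} = - 14 E$ ($y{\left(E \right)} = - 7 \cdot 2 E = - 14 E$)
$\frac{1}{y{\left(h{\left(-17 \right)} \right)} + F{\left(139,-286 \right)}} = \frac{1}{- 14 \left(-17\right)^{2} + 139^{2}} = \frac{1}{\left(-14\right) 289 + 19321} = \frac{1}{-4046 + 19321} = \frac{1}{15275}$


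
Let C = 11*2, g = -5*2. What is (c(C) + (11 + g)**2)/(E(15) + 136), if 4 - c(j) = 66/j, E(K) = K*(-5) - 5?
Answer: 1/28 ≈ 0.035714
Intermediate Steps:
g = -10
E(K) = -5 - 5*K (E(K) = -5*K - 5 = -5 - 5*K)
C = 22
c(j) = 4 - 66/j
(c(C) + (11 + g)**2)/(E(15) + 136) = ((4 - 66/22) + (11 - 10)**2)/((-5 - 5*15) + 136) = ((4 - 66*1/22) + 1**2)/((-5 - 75) + 136) = ((4 - 3) + 1)/(-80 + 136) = (1 + 1)/56 = 2*(1/56) = 1/28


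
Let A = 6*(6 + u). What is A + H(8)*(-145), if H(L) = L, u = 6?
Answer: -1088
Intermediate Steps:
A = 72 (A = 6*(6 + 6) = 6*12 = 72)
A + H(8)*(-145) = 72 + 8*(-145) = 72 - 1160 = -1088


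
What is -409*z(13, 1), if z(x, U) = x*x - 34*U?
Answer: -55215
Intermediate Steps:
z(x, U) = x² - 34*U
-409*z(13, 1) = -409*(13² - 34*1) = -409*(169 - 34) = -409*135 = -55215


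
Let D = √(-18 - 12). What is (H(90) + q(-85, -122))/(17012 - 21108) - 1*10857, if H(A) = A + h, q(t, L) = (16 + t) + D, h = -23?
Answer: -22235135/2048 - I*√30/4096 ≈ -10857.0 - 0.0013372*I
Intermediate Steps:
D = I*√30 (D = √(-30) = I*√30 ≈ 5.4772*I)
q(t, L) = 16 + t + I*√30 (q(t, L) = (16 + t) + I*√30 = 16 + t + I*√30)
H(A) = -23 + A (H(A) = A - 23 = -23 + A)
(H(90) + q(-85, -122))/(17012 - 21108) - 1*10857 = ((-23 + 90) + (16 - 85 + I*√30))/(17012 - 21108) - 1*10857 = (67 + (-69 + I*√30))/(-4096) - 10857 = (-2 + I*√30)*(-1/4096) - 10857 = (1/2048 - I*√30/4096) - 10857 = -22235135/2048 - I*√30/4096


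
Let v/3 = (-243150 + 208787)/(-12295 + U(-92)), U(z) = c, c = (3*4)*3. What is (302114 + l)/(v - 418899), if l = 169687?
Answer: -1927936153/1711726584 ≈ -1.1263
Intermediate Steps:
c = 36 (c = 12*3 = 36)
U(z) = 36
v = 103089/12259 (v = 3*((-243150 + 208787)/(-12295 + 36)) = 3*(-34363/(-12259)) = 3*(-34363*(-1/12259)) = 3*(34363/12259) = 103089/12259 ≈ 8.4093)
(302114 + l)/(v - 418899) = (302114 + 169687)/(103089/12259 - 418899) = 471801/(-5135179752/12259) = 471801*(-12259/5135179752) = -1927936153/1711726584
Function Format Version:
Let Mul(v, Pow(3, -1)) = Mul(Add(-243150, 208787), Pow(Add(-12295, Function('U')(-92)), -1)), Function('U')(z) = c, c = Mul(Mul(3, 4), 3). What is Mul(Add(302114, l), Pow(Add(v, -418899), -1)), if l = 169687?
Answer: Rational(-1927936153, 1711726584) ≈ -1.1263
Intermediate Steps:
c = 36 (c = Mul(12, 3) = 36)
Function('U')(z) = 36
v = Rational(103089, 12259) (v = Mul(3, Mul(Add(-243150, 208787), Pow(Add(-12295, 36), -1))) = Mul(3, Mul(-34363, Pow(-12259, -1))) = Mul(3, Mul(-34363, Rational(-1, 12259))) = Mul(3, Rational(34363, 12259)) = Rational(103089, 12259) ≈ 8.4093)
Mul(Add(302114, l), Pow(Add(v, -418899), -1)) = Mul(Add(302114, 169687), Pow(Add(Rational(103089, 12259), -418899), -1)) = Mul(471801, Pow(Rational(-5135179752, 12259), -1)) = Mul(471801, Rational(-12259, 5135179752)) = Rational(-1927936153, 1711726584)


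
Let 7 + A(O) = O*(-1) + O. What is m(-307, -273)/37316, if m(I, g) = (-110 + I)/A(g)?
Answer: 417/261212 ≈ 0.0015964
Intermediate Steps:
A(O) = -7 (A(O) = -7 + (O*(-1) + O) = -7 + (-O + O) = -7 + 0 = -7)
m(I, g) = 110/7 - I/7 (m(I, g) = (-110 + I)/(-7) = (-110 + I)*(-⅐) = 110/7 - I/7)
m(-307, -273)/37316 = (110/7 - ⅐*(-307))/37316 = (110/7 + 307/7)*(1/37316) = (417/7)*(1/37316) = 417/261212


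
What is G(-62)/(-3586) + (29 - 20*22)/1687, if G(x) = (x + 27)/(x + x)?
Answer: -182815949/750148168 ≈ -0.24371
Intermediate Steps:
G(x) = (27 + x)/(2*x) (G(x) = (27 + x)/((2*x)) = (27 + x)*(1/(2*x)) = (27 + x)/(2*x))
G(-62)/(-3586) + (29 - 20*22)/1687 = ((½)*(27 - 62)/(-62))/(-3586) + (29 - 20*22)/1687 = ((½)*(-1/62)*(-35))*(-1/3586) + (29 - 440)*(1/1687) = (35/124)*(-1/3586) - 411*1/1687 = -35/444664 - 411/1687 = -182815949/750148168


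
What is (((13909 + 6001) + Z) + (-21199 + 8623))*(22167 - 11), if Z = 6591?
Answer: 308522300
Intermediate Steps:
(((13909 + 6001) + Z) + (-21199 + 8623))*(22167 - 11) = (((13909 + 6001) + 6591) + (-21199 + 8623))*(22167 - 11) = ((19910 + 6591) - 12576)*22156 = (26501 - 12576)*22156 = 13925*22156 = 308522300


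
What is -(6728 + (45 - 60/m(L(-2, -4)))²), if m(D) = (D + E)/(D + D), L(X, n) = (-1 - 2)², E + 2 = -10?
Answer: -170753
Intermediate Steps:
E = -12 (E = -2 - 10 = -12)
L(X, n) = 9 (L(X, n) = (-3)² = 9)
m(D) = (-12 + D)/(2*D) (m(D) = (D - 12)/(D + D) = (-12 + D)/((2*D)) = (-12 + D)*(1/(2*D)) = (-12 + D)/(2*D))
-(6728 + (45 - 60/m(L(-2, -4)))²) = -(6728 + (45 - 60*18/(-12 + 9))²) = -(6728 + (45 - 60/((½)*(⅑)*(-3)))²) = -(6728 + (45 - 60/(-⅙))²) = -(6728 + (45 - 60*(-6))²) = -(6728 + (45 + 360)²) = -(6728 + 405²) = -(6728 + 164025) = -1*170753 = -170753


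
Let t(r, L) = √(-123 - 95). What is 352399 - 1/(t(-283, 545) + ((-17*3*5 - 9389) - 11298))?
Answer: 77275388675080/219283791 + I*√218/438567582 ≈ 3.524e+5 + 3.3666e-8*I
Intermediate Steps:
t(r, L) = I*√218 (t(r, L) = √(-218) = I*√218)
352399 - 1/(t(-283, 545) + ((-17*3*5 - 9389) - 11298)) = 352399 - 1/(I*√218 + ((-17*3*5 - 9389) - 11298)) = 352399 - 1/(I*√218 + ((-51*5 - 9389) - 11298)) = 352399 - 1/(I*√218 + ((-255 - 9389) - 11298)) = 352399 - 1/(I*√218 + (-9644 - 11298)) = 352399 - 1/(I*√218 - 20942) = 352399 - 1/(-20942 + I*√218)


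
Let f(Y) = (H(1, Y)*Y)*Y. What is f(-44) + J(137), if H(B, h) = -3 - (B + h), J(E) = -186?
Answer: 77254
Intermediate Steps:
H(B, h) = -3 - B - h (H(B, h) = -3 + (-B - h) = -3 - B - h)
f(Y) = Y²*(-4 - Y) (f(Y) = ((-3 - 1*1 - Y)*Y)*Y = ((-3 - 1 - Y)*Y)*Y = ((-4 - Y)*Y)*Y = (Y*(-4 - Y))*Y = Y²*(-4 - Y))
f(-44) + J(137) = (-44)²*(-4 - 1*(-44)) - 186 = 1936*(-4 + 44) - 186 = 1936*40 - 186 = 77440 - 186 = 77254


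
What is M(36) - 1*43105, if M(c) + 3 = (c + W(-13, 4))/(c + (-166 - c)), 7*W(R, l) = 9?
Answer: -50091757/1162 ≈ -43108.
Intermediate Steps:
W(R, l) = 9/7 (W(R, l) = (1/7)*9 = 9/7)
M(c) = -3495/1162 - c/166 (M(c) = -3 + (c + 9/7)/(c + (-166 - c)) = -3 + (9/7 + c)/(-166) = -3 + (9/7 + c)*(-1/166) = -3 + (-9/1162 - c/166) = -3495/1162 - c/166)
M(36) - 1*43105 = (-3495/1162 - 1/166*36) - 1*43105 = (-3495/1162 - 18/83) - 43105 = -3747/1162 - 43105 = -50091757/1162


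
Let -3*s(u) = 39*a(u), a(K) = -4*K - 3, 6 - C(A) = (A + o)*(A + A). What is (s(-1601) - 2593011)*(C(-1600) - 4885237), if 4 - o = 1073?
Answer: 35931066386944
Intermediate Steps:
o = -1069 (o = 4 - 1*1073 = 4 - 1073 = -1069)
C(A) = 6 - 2*A*(-1069 + A) (C(A) = 6 - (A - 1069)*(A + A) = 6 - (-1069 + A)*2*A = 6 - 2*A*(-1069 + A))
a(K) = -3 - 4*K
s(u) = 39 + 52*u (s(u) = -13*(-3 - 4*u) = -(-117 - 156*u)/3 = 39 + 52*u)
(s(-1601) - 2593011)*(C(-1600) - 4885237) = ((39 + 52*(-1601)) - 2593011)*((6 - 2*(-1600)² + 2138*(-1600)) - 4885237) = ((39 - 83252) - 2593011)*((6 - 2*2560000 - 3420800) - 4885237) = (-83213 - 2593011)*((6 - 5120000 - 3420800) - 4885237) = -2676224*(-8540794 - 4885237) = -2676224*(-13426031) = 35931066386944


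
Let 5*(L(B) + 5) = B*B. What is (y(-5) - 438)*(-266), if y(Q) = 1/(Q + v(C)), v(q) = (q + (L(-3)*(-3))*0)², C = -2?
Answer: 116774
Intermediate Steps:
L(B) = -5 + B²/5 (L(B) = -5 + (B*B)/5 = -5 + B²/5)
v(q) = q² (v(q) = (q + ((-5 + (⅕)*(-3)²)*(-3))*0)² = (q + ((-5 + (⅕)*9)*(-3))*0)² = (q + ((-5 + 9/5)*(-3))*0)² = (q - 16/5*(-3)*0)² = (q + (48/5)*0)² = (q + 0)² = q²)
y(Q) = 1/(4 + Q) (y(Q) = 1/(Q + (-2)²) = 1/(Q + 4) = 1/(4 + Q))
(y(-5) - 438)*(-266) = (1/(4 - 5) - 438)*(-266) = (1/(-1) - 438)*(-266) = (-1 - 438)*(-266) = -439*(-266) = 116774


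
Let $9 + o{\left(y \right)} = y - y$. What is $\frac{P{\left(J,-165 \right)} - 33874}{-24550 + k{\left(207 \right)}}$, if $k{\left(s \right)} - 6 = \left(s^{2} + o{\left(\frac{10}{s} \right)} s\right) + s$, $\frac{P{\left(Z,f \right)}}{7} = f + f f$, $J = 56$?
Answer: $\frac{155546}{16649} \approx 9.3427$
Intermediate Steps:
$P{\left(Z,f \right)} = 7 f + 7 f^{2}$ ($P{\left(Z,f \right)} = 7 \left(f + f f\right) = 7 \left(f + f^{2}\right) = 7 f + 7 f^{2}$)
$o{\left(y \right)} = -9$ ($o{\left(y \right)} = -9 + \left(y - y\right) = -9 + 0 = -9$)
$k{\left(s \right)} = 6 + s^{2} - 8 s$ ($k{\left(s \right)} = 6 + \left(\left(s^{2} - 9 s\right) + s\right) = 6 + \left(s^{2} - 8 s\right) = 6 + s^{2} - 8 s$)
$\frac{P{\left(J,-165 \right)} - 33874}{-24550 + k{\left(207 \right)}} = \frac{7 \left(-165\right) \left(1 - 165\right) - 33874}{-24550 + \left(6 + 207^{2} - 1656\right)} = \frac{7 \left(-165\right) \left(-164\right) - 33874}{-24550 + \left(6 + 42849 - 1656\right)} = \frac{189420 - 33874}{-24550 + 41199} = \frac{155546}{16649}$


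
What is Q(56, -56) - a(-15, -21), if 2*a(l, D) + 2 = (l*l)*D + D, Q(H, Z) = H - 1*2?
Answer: 2428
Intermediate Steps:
Q(H, Z) = -2 + H (Q(H, Z) = H - 2 = -2 + H)
a(l, D) = -1 + D/2 + D*l**2/2 (a(l, D) = -1 + ((l*l)*D + D)/2 = -1 + (l**2*D + D)/2 = -1 + (D*l**2 + D)/2 = -1 + (D + D*l**2)/2 = -1 + (D/2 + D*l**2/2) = -1 + D/2 + D*l**2/2)
Q(56, -56) - a(-15, -21) = (-2 + 56) - (-1 + (1/2)*(-21) + (1/2)*(-21)*(-15)**2) = 54 - (-1 - 21/2 + (1/2)*(-21)*225) = 54 - (-1 - 21/2 - 4725/2) = 54 - 1*(-2374) = 54 + 2374 = 2428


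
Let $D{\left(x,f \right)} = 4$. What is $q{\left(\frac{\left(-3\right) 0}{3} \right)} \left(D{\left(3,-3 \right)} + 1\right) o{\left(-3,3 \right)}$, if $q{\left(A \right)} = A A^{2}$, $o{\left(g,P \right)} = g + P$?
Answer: $0$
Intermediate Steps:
$o{\left(g,P \right)} = P + g$
$q{\left(A \right)} = A^{3}$
$q{\left(\frac{\left(-3\right) 0}{3} \right)} \left(D{\left(3,-3 \right)} + 1\right) o{\left(-3,3 \right)} = \left(\frac{\left(-3\right) 0}{3}\right)^{3} \left(4 + 1\right) \left(3 - 3\right) = \left(0 \cdot \frac{1}{3}\right)^{3} \cdot 5 \cdot 0 = 0^{3} \cdot 5 \cdot 0 = 0 \cdot 5 \cdot 0 = 0 \cdot 0 = 0$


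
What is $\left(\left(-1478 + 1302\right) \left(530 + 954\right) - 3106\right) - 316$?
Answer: $-264606$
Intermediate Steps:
$\left(\left(-1478 + 1302\right) \left(530 + 954\right) - 3106\right) - 316 = \left(\left(-176\right) 1484 - 3106\right) - 316 = \left(-261184 - 3106\right) - 316 = -264290 - 316 = -264606$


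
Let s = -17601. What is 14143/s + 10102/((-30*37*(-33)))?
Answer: -56708798/107454105 ≈ -0.52775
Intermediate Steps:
14143/s + 10102/((-30*37*(-33))) = 14143/(-17601) + 10102/((-30*37*(-33))) = 14143*(-1/17601) + 10102/((-1110*(-33))) = -14143/17601 + 10102/36630 = -14143/17601 + 10102*(1/36630) = -14143/17601 + 5051/18315 = -56708798/107454105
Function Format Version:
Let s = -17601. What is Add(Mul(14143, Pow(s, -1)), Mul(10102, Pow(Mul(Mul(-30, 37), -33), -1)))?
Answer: Rational(-56708798, 107454105) ≈ -0.52775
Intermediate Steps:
Add(Mul(14143, Pow(s, -1)), Mul(10102, Pow(Mul(Mul(-30, 37), -33), -1))) = Add(Mul(14143, Pow(-17601, -1)), Mul(10102, Pow(Mul(Mul(-30, 37), -33), -1))) = Add(Mul(14143, Rational(-1, 17601)), Mul(10102, Pow(Mul(-1110, -33), -1))) = Add(Rational(-14143, 17601), Mul(10102, Pow(36630, -1))) = Add(Rational(-14143, 17601), Mul(10102, Rational(1, 36630))) = Add(Rational(-14143, 17601), Rational(5051, 18315)) = Rational(-56708798, 107454105)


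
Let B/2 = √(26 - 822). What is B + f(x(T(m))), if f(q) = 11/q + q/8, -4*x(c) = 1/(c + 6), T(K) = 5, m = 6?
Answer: -170369/352 + 4*I*√199 ≈ -484.0 + 56.427*I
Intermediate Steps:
x(c) = -1/(4*(6 + c)) (x(c) = -1/(4*(c + 6)) = -1/(4*(6 + c)))
f(q) = 11/q + q/8 (f(q) = 11/q + q*(⅛) = 11/q + q/8)
B = 4*I*√199 (B = 2*√(26 - 822) = 2*√(-796) = 2*(2*I*√199) = 4*I*√199 ≈ 56.427*I)
B + f(x(T(m))) = 4*I*√199 + (11/((-1/(24 + 4*5))) + (-1/(24 + 4*5))/8) = 4*I*√199 + (11/((-1/(24 + 20))) + (-1/(24 + 20))/8) = 4*I*√199 + (11/((-1/44)) + (-1/44)/8) = 4*I*√199 + (11/((-1*1/44)) + (-1*1/44)/8) = 4*I*√199 + (11/(-1/44) + (⅛)*(-1/44)) = 4*I*√199 + (11*(-44) - 1/352) = 4*I*√199 + (-484 - 1/352) = 4*I*√199 - 170369/352 = -170369/352 + 4*I*√199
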